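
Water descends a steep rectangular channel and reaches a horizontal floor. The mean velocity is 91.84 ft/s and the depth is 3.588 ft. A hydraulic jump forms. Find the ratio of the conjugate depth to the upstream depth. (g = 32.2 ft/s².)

Fr₁ = V₁/√(g·y₁) = 91.84/√(32.2×3.588) = 8.544.
Sequent-depth ratio: y₂/y₁ = ½[√(1 + 8Fr₁²) − 1] = ½[√585.04 − 1] = 11.59.

y₂/y₁ = 11.59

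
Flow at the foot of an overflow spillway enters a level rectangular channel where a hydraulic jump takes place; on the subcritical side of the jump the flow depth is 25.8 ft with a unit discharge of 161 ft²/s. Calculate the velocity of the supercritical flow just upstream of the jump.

V₁ = 72.3 ft/s

V₂ = q/y₂ = 161/25.8 = 6.24 ft/s; Fr₂ = V₂/√(g·y₂) = 0.217.
Since the conjugate-depth ratio holds either way, y₁/y₂ = ½[√(1 + 8Fr₂²) − 1] = ½[√1.375 − 1] = 0.0863.
y₁ = 0.0863 × 25.8 = 2.23 ft.
V₁ = q/y₁ = 161/2.23 = 72.3 ft/s.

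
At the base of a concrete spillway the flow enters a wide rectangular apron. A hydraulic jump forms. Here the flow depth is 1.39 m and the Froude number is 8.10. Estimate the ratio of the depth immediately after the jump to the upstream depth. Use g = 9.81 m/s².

Fr₁ = 8.10 (given).
Bélanger equation: y₂/y₁ = ½[√(1 + 8Fr₁²) − 1] = ½[√525.9 − 1] = 11.0.

y₂/y₁ = 11.0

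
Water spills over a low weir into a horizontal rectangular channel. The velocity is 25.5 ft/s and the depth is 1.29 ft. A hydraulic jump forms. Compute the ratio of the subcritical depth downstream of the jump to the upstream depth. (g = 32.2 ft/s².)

Fr₁ = V₁/√(g·y₁) = 25.5/√(32.2×1.29) = 3.96.
Conjugate-depth relation: y₂/y₁ = ½[√(1 + 8Fr₁²) − 1] = ½[√126.2 − 1] = 5.12.

y₂/y₁ = 5.12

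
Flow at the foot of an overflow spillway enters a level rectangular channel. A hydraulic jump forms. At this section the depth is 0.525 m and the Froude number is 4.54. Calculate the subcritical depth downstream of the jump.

y₂ = 3.12 m

Fr₁ = 4.54 (given).
By Bélanger, y₂/y₁ = ½[√(1 + 8Fr₁²) − 1] = ½[√165.9 − 1] = 5.94.
y₂ = 5.94 × 0.525 = 3.12 m.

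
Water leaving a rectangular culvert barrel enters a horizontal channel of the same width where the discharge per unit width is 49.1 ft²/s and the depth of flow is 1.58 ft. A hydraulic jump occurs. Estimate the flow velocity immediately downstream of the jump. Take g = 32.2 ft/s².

V₁ = q/y₁ = 49.1/1.58 = 31.1 ft/s. Fr₁ = V₁/√(g·y₁) = 31.1/√(32.2×1.58) = 4.36.
From the momentum equation for a rectangular channel, y₂/y₁ = ½[√(1 + 8Fr₁²) − 1] = ½[√152.9 − 1] = 5.68.
y₂ = 5.68 × 1.58 = 8.98 ft.
V₂ = q/y₂ = 49.1/8.98 = 5.47 ft/s.

V₂ = 5.47 ft/s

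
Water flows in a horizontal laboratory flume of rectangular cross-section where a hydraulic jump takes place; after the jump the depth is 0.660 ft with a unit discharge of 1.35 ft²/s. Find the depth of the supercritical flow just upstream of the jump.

y₁ = 0.200 ft

V₂ = q/y₂ = 1.35/0.660 = 2.05 ft/s; Fr₂ = V₂/√(g·y₂) = 0.444.
The Bélanger relation is symmetric: y₁/y₂ = ½[√(1 + 8Fr₂²) − 1] = ½[√2.575 − 1] = 0.302.
y₁ = 0.302 × 0.660 = 0.200 ft.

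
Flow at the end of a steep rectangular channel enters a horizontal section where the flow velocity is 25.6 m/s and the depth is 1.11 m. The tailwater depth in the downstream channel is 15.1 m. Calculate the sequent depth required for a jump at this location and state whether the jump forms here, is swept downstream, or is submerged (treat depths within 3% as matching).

y₂ = 11.6 m; the jump is submerged

Fr₁ = V₁/√(g·y₁) = 25.6/√(9.81×1.11) = 7.76.
Sequent-depth ratio: y₂/y₁ = ½[√(1 + 8Fr₁²) − 1] = ½[√482.5 − 1] = 10.5.
y₂ = 10.5 × 1.11 = 11.6 m.
Tailwater y_tw = 15.1 m: y_tw > y₂, so the jump is submerged.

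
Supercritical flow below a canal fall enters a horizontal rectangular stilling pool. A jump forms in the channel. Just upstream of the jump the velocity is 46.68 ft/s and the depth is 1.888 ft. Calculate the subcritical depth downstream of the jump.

y₂ = 15.07 ft

Fr₁ = V₁/√(g·y₁) = 46.68/√(32.2×1.888) = 5.987.
Conjugate-depth relation: y₂/y₁ = ½[√(1 + 8Fr₁²) − 1] = ½[√287.74 − 1] = 7.982.
y₂ = 7.982 × 1.888 = 15.07 ft.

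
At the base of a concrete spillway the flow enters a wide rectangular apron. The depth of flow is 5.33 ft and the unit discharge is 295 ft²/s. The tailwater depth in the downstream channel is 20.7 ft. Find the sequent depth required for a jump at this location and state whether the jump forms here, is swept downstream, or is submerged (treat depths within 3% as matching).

y₂ = 29.3 ft; the jump is swept downstream

V₁ = q/y₁ = 295/5.33 = 55.3 ft/s. Fr₁ = V₁/√(g·y₁) = 55.3/√(32.2×5.33) = 4.22.
Sequent-depth ratio: y₂/y₁ = ½[√(1 + 8Fr₁²) − 1] = ½[√143.8 − 1] = 5.50.
y₂ = 5.50 × 5.33 = 29.3 ft.
Tailwater y_tw = 20.7 ft: y_tw < y₂, so the jump is swept downstream.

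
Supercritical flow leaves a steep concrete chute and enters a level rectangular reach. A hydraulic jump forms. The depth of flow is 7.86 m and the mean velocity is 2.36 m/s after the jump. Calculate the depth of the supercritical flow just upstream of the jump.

y₁ = 1.01 m

Fr₂ = V₂/√(g·y₂) = 2.36/√(9.81×7.86) = 0.269.
Applying the sequent-depth relation in reverse, y₁/y₂ = ½[√(1 + 8Fr₂²) − 1] = ½[√1.578 − 1] = 0.128.
y₁ = 0.128 × 7.86 = 1.01 m.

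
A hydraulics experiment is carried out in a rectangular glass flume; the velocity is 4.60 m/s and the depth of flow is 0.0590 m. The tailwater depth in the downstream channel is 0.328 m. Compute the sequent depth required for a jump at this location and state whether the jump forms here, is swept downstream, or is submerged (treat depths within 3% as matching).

y₂ = 0.476 m; the jump is swept downstream

Fr₁ = V₁/√(g·y₁) = 4.60/√(9.81×0.0590) = 6.05.
Bélanger equation: y₂/y₁ = ½[√(1 + 8Fr₁²) − 1] = ½[√293.5 − 1] = 8.07.
y₂ = 8.07 × 0.0590 = 0.476 m.
Tailwater y_tw = 0.328 m: y_tw < y₂, so the jump is swept downstream.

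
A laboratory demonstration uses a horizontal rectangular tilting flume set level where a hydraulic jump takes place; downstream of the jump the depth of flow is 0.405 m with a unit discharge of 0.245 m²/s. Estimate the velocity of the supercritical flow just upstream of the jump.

V₁ = 3.81 m/s

V₂ = q/y₂ = 0.245/0.405 = 0.605 m/s; Fr₂ = V₂/√(g·y₂) = 0.303.
The Bélanger relation is symmetric: y₁/y₂ = ½[√(1 + 8Fr₂²) − 1] = ½[√1.737 − 1] = 0.159.
y₁ = 0.159 × 0.405 = 0.0644 m.
V₁ = q/y₁ = 0.245/0.0644 = 3.81 m/s.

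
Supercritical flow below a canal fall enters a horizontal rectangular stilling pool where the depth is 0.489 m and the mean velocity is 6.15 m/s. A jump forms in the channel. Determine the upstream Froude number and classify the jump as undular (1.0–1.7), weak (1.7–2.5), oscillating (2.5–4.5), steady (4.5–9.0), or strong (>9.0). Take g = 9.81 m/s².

Fr₁ = V₁/√(g·y₁) = 6.15/√(9.81×0.489) = 2.81.
Fr₁ = 2.81 lies in the oscillating range.

Fr₁ = 2.81; oscillating jump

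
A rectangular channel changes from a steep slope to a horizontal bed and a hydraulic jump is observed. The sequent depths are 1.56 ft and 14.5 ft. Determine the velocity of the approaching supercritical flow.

For a rectangular channel the momentum equation gives q² = ½·g·y₁·y₂·(y₁ + y₂) = ½×32.2×1.56×14.5×16.1 = 5849.
q = √5849 = 76.5 ft²/s.
V₁ = q/y₁ = 76.5/1.56 = 49.0 ft/s.

V₁ = 49.0 ft/s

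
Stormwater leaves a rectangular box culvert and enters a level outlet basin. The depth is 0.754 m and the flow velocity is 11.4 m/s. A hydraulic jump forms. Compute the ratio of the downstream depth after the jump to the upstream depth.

Fr₁ = V₁/√(g·y₁) = 11.4/√(9.81×0.754) = 4.19.
From the momentum equation for a rectangular channel, y₂/y₁ = ½[√(1 + 8Fr₁²) − 1] = ½[√141.6 − 1] = 5.45.

y₂/y₁ = 5.45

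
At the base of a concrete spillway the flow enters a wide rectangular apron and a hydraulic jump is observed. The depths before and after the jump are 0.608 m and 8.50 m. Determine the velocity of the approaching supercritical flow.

For a rectangular channel the momentum equation gives q² = ½·g·y₁·y₂·(y₁ + y₂) = ½×9.81×0.608×8.50×9.11 = 231.
q = √231 = 15.2 m²/s.
V₁ = q/y₁ = 15.2/0.608 = 25.0 m/s.

V₁ = 25.0 m/s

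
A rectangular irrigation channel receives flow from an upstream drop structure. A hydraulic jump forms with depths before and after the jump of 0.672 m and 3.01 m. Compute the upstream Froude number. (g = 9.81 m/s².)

Fr₁ = 3.50

For a rectangular channel the momentum equation gives q² = ½·g·y₁·y₂·(y₁ + y₂) = ½×9.81×0.672×3.01×3.68 = 36.5.
q = √36.5 = 6.04 m²/s.
V₁ = q/y₁ = 8.99 m/s; Fr₁ = V₁/√(g·y₁) = 3.50.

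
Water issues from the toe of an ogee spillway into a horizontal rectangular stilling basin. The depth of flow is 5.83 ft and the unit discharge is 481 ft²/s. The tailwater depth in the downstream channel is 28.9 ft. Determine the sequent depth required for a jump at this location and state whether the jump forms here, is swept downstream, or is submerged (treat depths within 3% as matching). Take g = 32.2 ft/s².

V₁ = q/y₁ = 481/5.83 = 82.5 ft/s. Fr₁ = V₁/√(g·y₁) = 82.5/√(32.2×5.83) = 6.02.
Conjugate-depth relation: y₂/y₁ = ½[√(1 + 8Fr₁²) − 1] = ½[√291.1 − 1] = 8.03.
y₂ = 8.03 × 5.83 = 46.8 ft.
Tailwater y_tw = 28.9 ft: y_tw < y₂, so the jump is swept downstream.

y₂ = 46.8 ft; the jump is swept downstream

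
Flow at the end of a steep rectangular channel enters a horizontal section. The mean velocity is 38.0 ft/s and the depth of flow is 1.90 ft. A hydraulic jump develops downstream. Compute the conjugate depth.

y₂ = 12.1 ft

Fr₁ = V₁/√(g·y₁) = 38.0/√(32.2×1.90) = 4.86.
Sequent-depth ratio: y₂/y₁ = ½[√(1 + 8Fr₁²) − 1] = ½[√189.8 − 1] = 6.39.
y₂ = 6.39 × 1.90 = 12.1 ft.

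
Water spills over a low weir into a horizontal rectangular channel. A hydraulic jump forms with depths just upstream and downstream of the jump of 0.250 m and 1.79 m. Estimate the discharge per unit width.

For a rectangular channel the momentum equation gives q² = ½·g·y₁·y₂·(y₁ + y₂) = ½×9.81×0.250×1.79×2.04 = 4.48.
q = √4.48 = 2.12 m²/s.

q = 2.12 m²/s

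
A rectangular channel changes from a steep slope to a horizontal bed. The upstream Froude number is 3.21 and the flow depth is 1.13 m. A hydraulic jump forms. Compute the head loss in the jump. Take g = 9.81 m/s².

ΔE = 2.00 m

Fr₁ = 3.21 (given).
Conjugate-depth relation: y₂/y₁ = ½[√(1 + 8Fr₁²) − 1] = ½[√83.43 − 1] = 4.07.
y₂ = 4.07 × 1.13 = 4.60 m.
Head loss: ΔE = (y₂ − y₁)³/(4y₁y₂) = (4.60 − 1.13)³/(4×1.13×4.60) = 41.6/20.8 = 2.00 m.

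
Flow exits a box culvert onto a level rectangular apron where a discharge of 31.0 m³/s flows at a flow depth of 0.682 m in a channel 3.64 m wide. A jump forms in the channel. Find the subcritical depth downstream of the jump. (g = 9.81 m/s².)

q = Q/b = 31.0/3.64 = 8.52 m²/s; V₁ = q/y₁ = 12.5 m/s. Fr₁ = V₁/√(g·y₁) = 4.83.
From the momentum equation for a rectangular channel, y₂/y₁ = ½[√(1 + 8Fr₁²) − 1] = ½[√187.5 − 1] = 6.35.
y₂ = 6.35 × 0.682 = 4.33 m.

y₂ = 4.33 m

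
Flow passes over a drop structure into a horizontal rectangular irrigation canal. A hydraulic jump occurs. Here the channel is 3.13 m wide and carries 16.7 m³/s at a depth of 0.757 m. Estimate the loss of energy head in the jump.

ΔE = 0.624 m

q = Q/b = 16.7/3.13 = 5.34 m²/s; V₁ = q/y₁ = 7.05 m/s. Fr₁ = V₁/√(g·y₁) = 2.59.
Sequent-depth ratio: y₂/y₁ = ½[√(1 + 8Fr₁²) − 1] = ½[√54.52 − 1] = 3.19.
y₂ = 3.19 × 0.757 = 2.42 m.
Head loss: ΔE = (y₂ − y₁)³/(4y₁y₂) = (2.42 − 0.757)³/(4×0.757×2.42) = 4.57/7.32 = 0.624 m.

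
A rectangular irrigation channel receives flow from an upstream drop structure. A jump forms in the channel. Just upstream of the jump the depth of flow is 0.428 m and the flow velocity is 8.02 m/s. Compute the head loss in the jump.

Fr₁ = V₁/√(g·y₁) = 8.02/√(9.81×0.428) = 3.91.
By Bélanger, y₂/y₁ = ½[√(1 + 8Fr₁²) − 1] = ½[√123.6 − 1] = 5.06.
y₂ = 5.06 × 0.428 = 2.16 m.
Head loss: ΔE = (y₂ − y₁)³/(4y₁y₂) = (2.16 − 0.428)³/(4×0.428×2.16) = 5.24/3.71 = 1.41 m.

ΔE = 1.41 m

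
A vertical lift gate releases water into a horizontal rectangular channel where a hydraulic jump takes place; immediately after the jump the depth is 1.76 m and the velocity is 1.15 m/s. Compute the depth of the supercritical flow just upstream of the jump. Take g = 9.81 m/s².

y₁ = 0.238 m

Fr₂ = V₂/√(g·y₂) = 1.15/√(9.81×1.76) = 0.277.
Applying the sequent-depth relation in reverse, y₁/y₂ = ½[√(1 + 8Fr₂²) − 1] = ½[√1.613 − 1] = 0.135.
y₁ = 0.135 × 1.76 = 0.238 m.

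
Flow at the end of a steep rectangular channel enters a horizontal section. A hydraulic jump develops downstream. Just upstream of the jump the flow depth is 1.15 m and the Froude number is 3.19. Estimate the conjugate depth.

Fr₁ = 3.19 (given).
Conjugate-depth relation: y₂/y₁ = ½[√(1 + 8Fr₁²) − 1] = ½[√82.41 − 1] = 4.04.
y₂ = 4.04 × 1.15 = 4.64 m.

y₂ = 4.64 m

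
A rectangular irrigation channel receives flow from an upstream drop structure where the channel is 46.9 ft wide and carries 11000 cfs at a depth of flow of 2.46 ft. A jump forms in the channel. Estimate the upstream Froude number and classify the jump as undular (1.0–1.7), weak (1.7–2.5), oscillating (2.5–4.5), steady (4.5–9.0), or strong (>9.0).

Fr₁ = 10.7; strong jump

q = Q/b = 11000/46.9 = 235 ft²/s; V₁ = q/y₁ = 95.3 ft/s. Fr₁ = V₁/√(g·y₁) = 10.7.
Fr₁ = 10.7 lies in the strong range.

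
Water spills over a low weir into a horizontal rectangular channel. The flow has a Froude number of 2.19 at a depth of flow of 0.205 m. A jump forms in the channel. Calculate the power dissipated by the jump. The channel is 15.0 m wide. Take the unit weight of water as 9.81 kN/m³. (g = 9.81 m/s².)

Fr₁ = 2.19 (given).
Sequent-depth ratio: y₂/y₁ = ½[√(1 + 8Fr₁²) − 1] = ½[√39.37 − 1] = 2.64.
y₂ = 2.64 × 0.205 = 0.541 m.
Head loss: ΔE = (y₂ − y₁)³/(4y₁y₂) = (0.541 − 0.205)³/(4×0.205×0.541) = 0.0378/0.443 = 0.0853 m.
V₁ = Fr₁·√(g·y₁) = 2.19×√(9.81×0.205) = 3.11 m/s; q = V₁·y₁ = 0.637 m²/s. Q = q·b = 0.637 × 15.0 = 9.55 m³/s. P = γ·Q·ΔE = 9.81 × 9.55 × 0.0853 = 7.99 kW.

P = 7.99 kW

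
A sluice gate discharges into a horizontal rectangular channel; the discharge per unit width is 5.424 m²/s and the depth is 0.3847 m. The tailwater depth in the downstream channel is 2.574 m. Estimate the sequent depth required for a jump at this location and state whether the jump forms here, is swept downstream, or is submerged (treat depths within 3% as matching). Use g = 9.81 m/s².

V₁ = q/y₁ = 5.424/0.3847 = 14.10 m/s. Fr₁ = V₁/√(g·y₁) = 14.10/√(9.81×0.3847) = 7.258.
Sequent-depth ratio: y₂/y₁ = ½[√(1 + 8Fr₁²) − 1] = ½[√422.40 − 1] = 9.776.
y₂ = 9.776 × 0.3847 = 3.761 m.
Tailwater y_tw = 2.574 m: y_tw < y₂, so the jump is swept downstream.

y₂ = 3.761 m; the jump is swept downstream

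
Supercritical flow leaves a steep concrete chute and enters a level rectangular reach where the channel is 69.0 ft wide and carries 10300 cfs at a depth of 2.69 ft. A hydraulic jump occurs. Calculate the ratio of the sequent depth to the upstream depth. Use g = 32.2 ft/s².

q = Q/b = 10300/69.0 = 149 ft²/s; V₁ = q/y₁ = 55.5 ft/s. Fr₁ = V₁/√(g·y₁) = 5.96.
From the momentum equation for a rectangular channel, y₂/y₁ = ½[√(1 + 8Fr₁²) − 1] = ½[√285.4 − 1] = 7.95.

y₂/y₁ = 7.95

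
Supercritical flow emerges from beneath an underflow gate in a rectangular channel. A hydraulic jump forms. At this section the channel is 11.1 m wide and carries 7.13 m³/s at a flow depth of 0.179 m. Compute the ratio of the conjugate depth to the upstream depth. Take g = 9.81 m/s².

y₂/y₁ = 3.36

q = Q/b = 7.13/11.1 = 0.642 m²/s; V₁ = q/y₁ = 3.59 m/s. Fr₁ = V₁/√(g·y₁) = 2.71.
By Bélanger, y₂/y₁ = ½[√(1 + 8Fr₁²) − 1] = ½[√59.67 − 1] = 3.36.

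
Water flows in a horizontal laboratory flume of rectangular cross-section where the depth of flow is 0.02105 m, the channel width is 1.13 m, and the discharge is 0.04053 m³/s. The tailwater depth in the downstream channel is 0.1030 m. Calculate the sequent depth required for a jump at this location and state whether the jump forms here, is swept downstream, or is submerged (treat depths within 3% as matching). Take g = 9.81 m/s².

y₂ = 0.1016 m; the jump forms here

q = Q/b = 0.04053/1.13 = 0.03587 m²/s; V₁ = q/y₁ = 1.704 m/s. Fr₁ = V₁/√(g·y₁) = 3.750.
From the momentum equation for a rectangular channel, y₂/y₁ = ½[√(1 + 8Fr₁²) − 1] = ½[√113.48 − 1] = 4.826.
y₂ = 4.826 × 0.02105 = 0.1016 m.
Tailwater y_tw = 0.1030 m: y_tw ≈ y₂, so the jump forms here.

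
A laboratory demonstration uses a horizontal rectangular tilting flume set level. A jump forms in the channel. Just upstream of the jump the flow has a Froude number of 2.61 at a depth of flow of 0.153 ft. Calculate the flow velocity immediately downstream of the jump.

V₂ = 1.80 ft/s

Fr₁ = 2.61 (given).
By Bélanger, y₂/y₁ = ½[√(1 + 8Fr₁²) − 1] = ½[√55.50 − 1] = 3.22.
y₂ = 3.22 × 0.153 = 0.493 ft.
V₁ = Fr₁·√(g·y₁) = 2.61×√(32.2×0.153) = 5.79 ft/s; q = V₁·y₁ = 0.886 ft²/s.
V₂ = q/y₂ = 0.886/0.493 = 1.80 ft/s.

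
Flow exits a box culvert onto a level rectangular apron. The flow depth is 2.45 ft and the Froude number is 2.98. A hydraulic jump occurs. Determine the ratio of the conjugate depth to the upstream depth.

Fr₁ = 2.98 (given).
Conjugate-depth relation: y₂/y₁ = ½[√(1 + 8Fr₁²) − 1] = ½[√72.04 − 1] = 3.74.

y₂/y₁ = 3.74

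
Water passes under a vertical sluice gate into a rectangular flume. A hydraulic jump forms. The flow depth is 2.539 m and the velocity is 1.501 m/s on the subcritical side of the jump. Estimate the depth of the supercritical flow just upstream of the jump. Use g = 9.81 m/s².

Fr₂ = V₂/√(g·y₂) = 1.501/√(9.81×2.539) = 0.3008.
Since the conjugate-depth ratio holds either way, y₁/y₂ = ½[√(1 + 8Fr₂²) − 1] = ½[√1.7236 − 1] = 0.1564.
y₁ = 0.1564 × 2.539 = 0.3972 m.

y₁ = 0.3972 m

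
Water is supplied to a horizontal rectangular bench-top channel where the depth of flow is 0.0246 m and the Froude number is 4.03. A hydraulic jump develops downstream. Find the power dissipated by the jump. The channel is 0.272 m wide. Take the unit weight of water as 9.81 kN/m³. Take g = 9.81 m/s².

P = 0.0115 kW

Fr₁ = 4.03 (given).
Sequent-depth ratio: y₂/y₁ = ½[√(1 + 8Fr₁²) − 1] = ½[√130.9 − 1] = 5.22.
y₂ = 5.22 × 0.0246 = 0.128 m.
V₁ = Fr₁·√(g·y₁) = 4.03×√(9.81×0.0246) = 1.98 m/s; q = V₁·y₁ = 0.0487 m²/s. V₂ = q/y₂ = 0.0487/0.128 = 0.379 m/s. E₁ = y₁ + V₁²/2g = 0.224 m; E₂ = y₂ + V₂²/2g = 0.136 m. ΔE = E₁ − E₂ = 0.0886 m.
Q = q·b = 0.0487 × 0.272 = 0.0132 m³/s. P = γ·Q·ΔE = 9.81 × 0.0132 × 0.0886 = 0.0115 kW.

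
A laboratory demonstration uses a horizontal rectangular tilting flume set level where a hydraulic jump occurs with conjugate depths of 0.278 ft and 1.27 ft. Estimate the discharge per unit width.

q = 2.97 ft²/s

For a rectangular channel the momentum equation gives q² = ½·g·y₁·y₂·(y₁ + y₂) = ½×32.2×0.278×1.27×1.55 = 8.80.
q = √8.80 = 2.97 ft²/s.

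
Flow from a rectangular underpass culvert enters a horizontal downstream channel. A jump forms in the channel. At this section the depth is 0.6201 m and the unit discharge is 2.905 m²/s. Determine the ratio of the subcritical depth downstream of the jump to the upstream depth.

y₂/y₁ = 2.232

V₁ = q/y₁ = 2.905/0.6201 = 4.685 m/s. Fr₁ = V₁/√(g·y₁) = 4.685/√(9.81×0.6201) = 1.899.
Conjugate-depth relation: y₂/y₁ = ½[√(1 + 8Fr₁²) − 1] = ½[√29.862 − 1] = 2.232.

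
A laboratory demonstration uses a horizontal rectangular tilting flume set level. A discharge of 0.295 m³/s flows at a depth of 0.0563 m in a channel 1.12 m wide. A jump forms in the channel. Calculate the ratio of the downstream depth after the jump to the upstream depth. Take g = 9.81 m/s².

q = Q/b = 0.295/1.12 = 0.263 m²/s; V₁ = q/y₁ = 4.68 m/s. Fr₁ = V₁/√(g·y₁) = 6.30.
From the momentum equation for a rectangular channel, y₂/y₁ = ½[√(1 + 8Fr₁²) − 1] = ½[√318.0 − 1] = 8.42.

y₂/y₁ = 8.42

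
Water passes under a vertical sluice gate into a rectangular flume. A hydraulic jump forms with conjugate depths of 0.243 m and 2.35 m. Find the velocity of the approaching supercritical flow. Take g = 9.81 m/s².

For a rectangular channel the momentum equation gives q² = ½·g·y₁·y₂·(y₁ + y₂) = ½×9.81×0.243×2.35×2.59 = 7.26.
q = √7.26 = 2.69 m²/s.
V₁ = q/y₁ = 2.69/0.243 = 11.1 m/s.

V₁ = 11.1 m/s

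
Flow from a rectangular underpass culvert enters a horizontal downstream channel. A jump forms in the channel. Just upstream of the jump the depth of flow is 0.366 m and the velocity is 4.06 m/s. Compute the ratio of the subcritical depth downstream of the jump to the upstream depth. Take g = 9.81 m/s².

y₂/y₁ = 2.57

Fr₁ = V₁/√(g·y₁) = 4.06/√(9.81×0.366) = 2.14.
Conjugate-depth relation: y₂/y₁ = ½[√(1 + 8Fr₁²) − 1] = ½[√37.73 − 1] = 2.57.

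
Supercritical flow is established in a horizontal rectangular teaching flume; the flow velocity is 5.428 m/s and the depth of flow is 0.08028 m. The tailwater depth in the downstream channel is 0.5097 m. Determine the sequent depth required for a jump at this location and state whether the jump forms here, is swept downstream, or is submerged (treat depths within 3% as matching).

y₂ = 0.6554 m; the jump is swept downstream

Fr₁ = V₁/√(g·y₁) = 5.428/√(9.81×0.08028) = 6.116.
From the momentum equation for a rectangular channel, y₂/y₁ = ½[√(1 + 8Fr₁²) − 1] = ½[√300.29 − 1] = 8.164.
y₂ = 8.164 × 0.08028 = 0.6554 m.
Tailwater y_tw = 0.5097 m: y_tw < y₂, so the jump is swept downstream.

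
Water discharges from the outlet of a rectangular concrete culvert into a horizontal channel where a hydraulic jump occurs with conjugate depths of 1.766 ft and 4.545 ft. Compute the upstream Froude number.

Fr₁ = 2.144

For a rectangular channel the momentum equation gives q² = ½·g·y₁·y₂·(y₁ + y₂) = ½×32.2×1.766×4.545×6.311 = 815.5.
q = √815.5 = 28.56 ft²/s.
V₁ = q/y₁ = 16.17 ft/s; Fr₁ = V₁/√(g·y₁) = 2.144.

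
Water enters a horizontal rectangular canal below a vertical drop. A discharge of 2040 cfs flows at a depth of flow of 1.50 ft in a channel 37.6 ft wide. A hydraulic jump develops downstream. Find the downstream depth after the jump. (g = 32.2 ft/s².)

q = Q/b = 2040/37.6 = 54.3 ft²/s; V₁ = q/y₁ = 36.2 ft/s. Fr₁ = V₁/√(g·y₁) = 5.20.
Bélanger equation: y₂/y₁ = ½[√(1 + 8Fr₁²) − 1] = ½[√217.7 − 1] = 6.88.
y₂ = 6.88 × 1.50 = 10.3 ft.

y₂ = 10.3 ft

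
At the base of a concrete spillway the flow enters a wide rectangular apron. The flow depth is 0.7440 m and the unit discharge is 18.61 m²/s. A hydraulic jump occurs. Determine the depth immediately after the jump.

y₂ = 9.377 m

V₁ = q/y₁ = 18.61/0.7440 = 25.01 m/s. Fr₁ = V₁/√(g·y₁) = 25.01/√(9.81×0.7440) = 9.259.
Sequent-depth ratio: y₂/y₁ = ½[√(1 + 8Fr₁²) − 1] = ½[√686.80 − 1] = 12.60.
y₂ = 12.60 × 0.7440 = 9.377 m.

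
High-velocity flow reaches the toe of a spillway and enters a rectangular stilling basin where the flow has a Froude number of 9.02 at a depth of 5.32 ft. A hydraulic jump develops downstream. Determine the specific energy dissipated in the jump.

Fr₁ = 9.02 (given).
From the momentum equation for a rectangular channel, y₂/y₁ = ½[√(1 + 8Fr₁²) − 1] = ½[√651.9 − 1] = 12.3.
y₂ = 12.3 × 5.32 = 65.3 ft.
Head loss: ΔE = (y₂ − y₁)³/(4y₁y₂) = (65.3 − 5.32)³/(4×5.32×65.3) = 215300/1389 = 155 ft.

ΔE = 155 ft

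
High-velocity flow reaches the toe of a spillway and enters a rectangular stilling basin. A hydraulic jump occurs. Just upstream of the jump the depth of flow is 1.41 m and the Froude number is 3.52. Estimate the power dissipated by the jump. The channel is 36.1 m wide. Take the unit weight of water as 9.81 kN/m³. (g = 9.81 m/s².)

P = 21998 kW

Fr₁ = 3.52 (given).
Sequent-depth ratio: y₂/y₁ = ½[√(1 + 8Fr₁²) − 1] = ½[√100.1 − 1] = 4.50.
y₂ = 4.50 × 1.41 = 6.35 m.
Head loss: ΔE = (y₂ − y₁)³/(4y₁y₂) = (6.35 − 1.41)³/(4×1.41×6.35) = 121/35.8 = 3.37 m.
V₁ = Fr₁·√(g·y₁) = 3.52×√(9.81×1.41) = 13.1 m/s; q = V₁·y₁ = 18.5 m²/s. Q = q·b = 18.5 × 36.1 = 666 m³/s. P = γ·Q·ΔE = 9.81 × 666 × 3.37 = 21998 kW.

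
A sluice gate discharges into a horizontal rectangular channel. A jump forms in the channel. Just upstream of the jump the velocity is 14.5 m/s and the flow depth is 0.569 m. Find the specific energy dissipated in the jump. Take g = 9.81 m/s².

Fr₁ = V₁/√(g·y₁) = 14.5/√(9.81×0.569) = 6.14.
Conjugate-depth relation: y₂/y₁ = ½[√(1 + 8Fr₁²) − 1] = ½[√302.3 − 1] = 8.19.
y₂ = 8.19 × 0.569 = 4.66 m.
Head loss: ΔE = (y₂ − y₁)³/(4y₁y₂) = (4.66 − 0.569)³/(4×0.569×4.66) = 68.6/10.6 = 6.46 m.

ΔE = 6.46 m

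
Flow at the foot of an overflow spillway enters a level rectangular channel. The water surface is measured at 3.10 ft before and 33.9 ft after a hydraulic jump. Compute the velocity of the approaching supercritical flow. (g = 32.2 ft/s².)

V₁ = 80.7 ft/s

For a rectangular channel the momentum equation gives q² = ½·g·y₁·y₂·(y₁ + y₂) = ½×32.2×3.10×33.9×37.0 = 62602.
q = √62602 = 250 ft²/s.
V₁ = q/y₁ = 250/3.10 = 80.7 ft/s.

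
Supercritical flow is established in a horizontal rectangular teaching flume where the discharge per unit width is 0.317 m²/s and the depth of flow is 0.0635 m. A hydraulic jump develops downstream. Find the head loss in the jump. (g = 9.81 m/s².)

ΔE = 0.779 m

V₁ = q/y₁ = 0.317/0.0635 = 4.99 m/s. Fr₁ = V₁/√(g·y₁) = 4.99/√(9.81×0.0635) = 6.33.
From the momentum equation for a rectangular channel, y₂/y₁ = ½[√(1 + 8Fr₁²) − 1] = ½[√321.1 − 1] = 8.46.
y₂ = 8.46 × 0.0635 = 0.537 m.
V₂ = q/y₂ = 0.317/0.537 = 0.590 m/s. E₁ = y₁ + V₁²/2g = 1.33 m; E₂ = y₂ + V₂²/2g = 0.555 m. ΔE = E₁ − E₂ = 0.779 m.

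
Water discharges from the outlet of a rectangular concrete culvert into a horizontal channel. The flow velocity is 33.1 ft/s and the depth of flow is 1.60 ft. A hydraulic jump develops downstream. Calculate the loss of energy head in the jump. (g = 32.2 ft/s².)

Fr₁ = V₁/√(g·y₁) = 33.1/√(32.2×1.60) = 4.61.
Sequent-depth ratio: y₂/y₁ = ½[√(1 + 8Fr₁²) − 1] = ½[√171.1 − 1] = 6.04.
y₂ = 6.04 × 1.60 = 9.67 ft.
Head loss: ΔE = (y₂ − y₁)³/(4y₁y₂) = (9.67 − 1.60)³/(4×1.60×9.67) = 525/61.9 = 8.48 ft.

ΔE = 8.48 ft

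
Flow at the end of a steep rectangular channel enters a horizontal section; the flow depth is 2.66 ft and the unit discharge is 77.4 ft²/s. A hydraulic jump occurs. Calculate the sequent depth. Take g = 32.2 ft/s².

y₂ = 10.6 ft

V₁ = q/y₁ = 77.4/2.66 = 29.1 ft/s. Fr₁ = V₁/√(g·y₁) = 29.1/√(32.2×2.66) = 3.14.
Sequent-depth ratio: y₂/y₁ = ½[√(1 + 8Fr₁²) − 1] = ½[√80.08 − 1] = 3.97.
y₂ = 3.97 × 2.66 = 10.6 ft.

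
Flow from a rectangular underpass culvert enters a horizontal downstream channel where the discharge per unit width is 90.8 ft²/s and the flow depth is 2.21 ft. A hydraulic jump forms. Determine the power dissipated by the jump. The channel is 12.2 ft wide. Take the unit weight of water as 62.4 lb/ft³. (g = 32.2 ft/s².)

V₁ = q/y₁ = 90.8/2.21 = 41.1 ft/s. Fr₁ = V₁/√(g·y₁) = 41.1/√(32.2×2.21) = 4.87.
Bélanger equation: y₂/y₁ = ½[√(1 + 8Fr₁²) − 1] = ½[√190.8 − 1] = 6.41.
y₂ = 6.41 × 2.21 = 14.2 ft.
Head loss: ΔE = (y₂ − y₁)³/(4y₁y₂) = (14.2 − 2.21)³/(4×2.21×14.2) = 1705/125 = 13.6 ft.
Q = q·b = 90.8 × 12.2 = 1108 cfs. P = γ·Q·ΔE/550 = 62.4 × 1108 × 13.6 / 550 = 1713 hp.

P = 1713 hp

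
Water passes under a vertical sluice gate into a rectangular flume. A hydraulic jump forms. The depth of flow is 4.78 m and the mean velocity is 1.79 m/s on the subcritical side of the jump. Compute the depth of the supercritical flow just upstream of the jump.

y₁ = 0.582 m

Fr₂ = V₂/√(g·y₂) = 1.79/√(9.81×4.78) = 0.261.
From the momentum equation (using Fr₂), y₁/y₂ = ½[√(1 + 8Fr₂²) − 1] = ½[√1.547 − 1] = 0.122.
y₁ = 0.122 × 4.78 = 0.582 m.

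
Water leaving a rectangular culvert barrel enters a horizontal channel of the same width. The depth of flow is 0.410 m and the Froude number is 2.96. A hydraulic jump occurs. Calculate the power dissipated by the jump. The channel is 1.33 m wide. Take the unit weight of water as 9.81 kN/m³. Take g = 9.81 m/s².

P = 17.5 kW

Fr₁ = 2.96 (given).
By Bélanger, y₂/y₁ = ½[√(1 + 8Fr₁²) − 1] = ½[√71.09 − 1] = 3.72.
y₂ = 3.72 × 0.410 = 1.52 m.
V₁ = Fr₁·√(g·y₁) = 2.96×√(9.81×0.410) = 5.94 m/s; q = V₁·y₁ = 2.43 m²/s. V₂ = q/y₂ = 2.43/1.52 = 1.60 m/s. E₁ = y₁ + V₁²/2g = 2.21 m; E₂ = y₂ + V₂²/2g = 1.65 m. ΔE = E₁ − E₂ = 0.553 m.
Q = q·b = 2.43 × 1.33 = 3.24 m³/s. P = γ·Q·ΔE = 9.81 × 3.24 × 0.553 = 17.5 kW.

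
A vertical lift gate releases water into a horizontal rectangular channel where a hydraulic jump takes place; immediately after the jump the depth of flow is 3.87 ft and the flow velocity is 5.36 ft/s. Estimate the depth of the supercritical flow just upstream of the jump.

Fr₂ = V₂/√(g·y₂) = 5.36/√(32.2×3.87) = 0.480.
Since the conjugate-depth ratio holds either way, y₁/y₂ = ½[√(1 + 8Fr₂²) − 1] = ½[√2.844 − 1] = 0.343.
y₁ = 0.343 × 3.87 = 1.33 ft.

y₁ = 1.33 ft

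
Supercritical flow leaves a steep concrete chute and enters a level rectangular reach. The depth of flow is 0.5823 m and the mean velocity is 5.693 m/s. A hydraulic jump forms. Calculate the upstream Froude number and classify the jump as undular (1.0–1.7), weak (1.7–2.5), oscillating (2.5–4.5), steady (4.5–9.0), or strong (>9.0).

Fr₁ = 2.382; weak jump

Fr₁ = V₁/√(g·y₁) = 5.693/√(9.81×0.5823) = 2.382.
Fr₁ = 2.382 lies in the weak range.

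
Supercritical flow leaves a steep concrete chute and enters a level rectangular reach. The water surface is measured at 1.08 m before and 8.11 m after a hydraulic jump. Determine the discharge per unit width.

For a rectangular channel the momentum equation gives q² = ½·g·y₁·y₂·(y₁ + y₂) = ½×9.81×1.08×8.11×9.19 = 395.
q = √395 = 19.9 m²/s.

q = 19.9 m²/s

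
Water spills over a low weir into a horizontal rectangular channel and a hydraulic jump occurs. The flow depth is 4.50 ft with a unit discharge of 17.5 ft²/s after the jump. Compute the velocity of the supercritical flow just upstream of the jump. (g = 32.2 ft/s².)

V₂ = q/y₂ = 17.5/4.50 = 3.89 ft/s; Fr₂ = V₂/√(g·y₂) = 0.323.
From the momentum equation (using Fr₂), y₁/y₂ = ½[√(1 + 8Fr₂²) − 1] = ½[√1.835 − 1] = 0.177.
y₁ = 0.177 × 4.50 = 0.798 ft.
V₁ = q/y₁ = 17.5/0.798 = 21.9 ft/s.

V₁ = 21.9 ft/s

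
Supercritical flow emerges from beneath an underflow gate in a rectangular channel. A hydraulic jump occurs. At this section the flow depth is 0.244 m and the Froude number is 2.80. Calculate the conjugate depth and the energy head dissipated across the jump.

y₂ = 0.852 m; ΔE = 0.270 m

Fr₁ = 2.80 (given).
By Bélanger, y₂/y₁ = ½[√(1 + 8Fr₁²) − 1] = ½[√63.72 − 1] = 3.49.
y₂ = 3.49 × 0.244 = 0.852 m.
Head loss: ΔE = (y₂ − y₁)³/(4y₁y₂) = (0.852 − 0.244)³/(4×0.244×0.852) = 0.225/0.831 = 0.270 m.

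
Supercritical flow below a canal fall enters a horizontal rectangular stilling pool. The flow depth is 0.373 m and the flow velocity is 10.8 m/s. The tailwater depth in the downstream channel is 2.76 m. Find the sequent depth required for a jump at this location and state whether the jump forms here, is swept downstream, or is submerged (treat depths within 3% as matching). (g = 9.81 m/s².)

y₂ = 2.80 m; the jump forms here

Fr₁ = V₁/√(g·y₁) = 10.8/√(9.81×0.373) = 5.65.
From the momentum equation for a rectangular channel, y₂/y₁ = ½[√(1 + 8Fr₁²) − 1] = ½[√256.0 − 1] = 7.50.
y₂ = 7.50 × 0.373 = 2.80 m.
Tailwater y_tw = 2.76 m: y_tw ≈ y₂, so the jump forms here.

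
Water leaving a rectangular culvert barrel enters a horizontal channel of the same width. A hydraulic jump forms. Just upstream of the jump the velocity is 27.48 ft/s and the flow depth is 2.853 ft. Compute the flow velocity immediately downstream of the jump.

Fr₁ = V₁/√(g·y₁) = 27.48/√(32.2×2.853) = 2.867.
Conjugate-depth relation: y₂/y₁ = ½[√(1 + 8Fr₁²) − 1] = ½[√66.761 − 1] = 3.585.
y₂ = 3.585 × 2.853 = 10.23 ft.
q = V₁·y₁ = 27.48 × 2.853 = 78.40 ft²/s.
V₂ = q/y₂ = 78.40/10.23 = 7.665 ft/s.

V₂ = 7.665 ft/s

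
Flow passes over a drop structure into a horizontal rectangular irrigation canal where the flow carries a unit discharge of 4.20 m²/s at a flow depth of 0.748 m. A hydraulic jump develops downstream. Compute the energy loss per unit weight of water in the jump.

V₁ = q/y₁ = 4.20/0.748 = 5.61 m/s. Fr₁ = V₁/√(g·y₁) = 5.61/√(9.81×0.748) = 2.07.
Conjugate-depth relation: y₂/y₁ = ½[√(1 + 8Fr₁²) − 1] = ½[√35.37 − 1] = 2.47.
y₂ = 2.47 × 0.748 = 1.85 m.
Head loss: ΔE = (y₂ − y₁)³/(4y₁y₂) = (1.85 − 0.748)³/(4×0.748×1.85) = 1.34/5.54 = 0.242 m.

ΔE = 0.242 m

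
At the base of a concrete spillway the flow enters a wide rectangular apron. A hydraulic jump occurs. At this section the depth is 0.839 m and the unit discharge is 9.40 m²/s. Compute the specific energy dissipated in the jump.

V₁ = q/y₁ = 9.40/0.839 = 11.2 m/s. Fr₁ = V₁/√(g·y₁) = 11.2/√(9.81×0.839) = 3.91.
Bélanger equation: y₂/y₁ = ½[√(1 + 8Fr₁²) − 1] = ½[√123.0 − 1] = 5.05.
y₂ = 5.05 × 0.839 = 4.23 m.
V₂ = q/y₂ = 9.40/4.23 = 2.22 m/s. E₁ = y₁ + V₁²/2g = 7.24 m; E₂ = y₂ + V₂²/2g = 4.48 m. ΔE = E₁ − E₂ = 2.75 m.

ΔE = 2.75 m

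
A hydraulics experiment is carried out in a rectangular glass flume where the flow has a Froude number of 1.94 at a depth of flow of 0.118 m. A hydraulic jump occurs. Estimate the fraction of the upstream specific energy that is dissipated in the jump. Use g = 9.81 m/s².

ΔE/E₁ = 0.0811 (8.11%)

Fr₁ = 1.94 (given).
By Bélanger, y₂/y₁ = ½[√(1 + 8Fr₁²) − 1] = ½[√31.11 − 1] = 2.29.
y₂ = 2.29 × 0.118 = 0.270 m.
E₁ = y₁(1 + Fr₁²/2) = 0.118×(1 + 1.94²/2) = 0.340 m. ΔE = (y₂ − y₁)³/(4y₁y₂) = 0.0276 m. ΔE/E₁ = 0.0276/0.340 = 0.0811.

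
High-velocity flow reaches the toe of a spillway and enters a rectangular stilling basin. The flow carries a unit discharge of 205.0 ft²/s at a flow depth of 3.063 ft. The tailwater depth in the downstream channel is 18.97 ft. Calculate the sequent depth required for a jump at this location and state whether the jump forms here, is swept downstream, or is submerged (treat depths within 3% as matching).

y₂ = 27.70 ft; the jump is swept downstream

V₁ = q/y₁ = 205.0/3.063 = 66.93 ft/s. Fr₁ = V₁/√(g·y₁) = 66.93/√(32.2×3.063) = 6.739.
By Bélanger, y₂/y₁ = ½[√(1 + 8Fr₁²) − 1] = ½[√364.33 − 1] = 9.044.
y₂ = 9.044 × 3.063 = 27.70 ft.
Tailwater y_tw = 18.97 ft: y_tw < y₂, so the jump is swept downstream.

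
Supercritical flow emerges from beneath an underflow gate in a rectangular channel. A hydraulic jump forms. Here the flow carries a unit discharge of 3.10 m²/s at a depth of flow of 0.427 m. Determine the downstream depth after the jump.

y₂ = 1.94 m

V₁ = q/y₁ = 3.10/0.427 = 7.26 m/s. Fr₁ = V₁/√(g·y₁) = 7.26/√(9.81×0.427) = 3.55.
By Bélanger, y₂/y₁ = ½[√(1 + 8Fr₁²) − 1] = ½[√101.7 − 1] = 4.54.
y₂ = 4.54 × 0.427 = 1.94 m.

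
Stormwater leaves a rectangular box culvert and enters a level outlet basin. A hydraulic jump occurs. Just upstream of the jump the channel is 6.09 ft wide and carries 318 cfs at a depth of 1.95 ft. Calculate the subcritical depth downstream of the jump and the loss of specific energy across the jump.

y₂ = 8.40 ft; ΔE = 4.09 ft

q = Q/b = 318/6.09 = 52.2 ft²/s; V₁ = q/y₁ = 26.8 ft/s. Fr₁ = V₁/√(g·y₁) = 3.38.
Conjugate-depth relation: y₂/y₁ = ½[√(1 + 8Fr₁²) − 1] = ½[√92.36 − 1] = 4.31.
y₂ = 4.31 × 1.95 = 8.40 ft.
Head loss: ΔE = (y₂ − y₁)³/(4y₁y₂) = (8.40 − 1.95)³/(4×1.95×8.40) = 268/65.5 = 4.09 ft.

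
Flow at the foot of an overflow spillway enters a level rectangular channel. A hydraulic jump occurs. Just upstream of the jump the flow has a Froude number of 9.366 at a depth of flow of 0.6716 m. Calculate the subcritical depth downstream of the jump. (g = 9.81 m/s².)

Fr₁ = 9.366 (given).
From the momentum equation for a rectangular channel, y₂/y₁ = ½[√(1 + 8Fr₁²) − 1] = ½[√702.78 − 1] = 12.75.
y₂ = 12.75 × 0.6716 = 8.566 m.

y₂ = 8.566 m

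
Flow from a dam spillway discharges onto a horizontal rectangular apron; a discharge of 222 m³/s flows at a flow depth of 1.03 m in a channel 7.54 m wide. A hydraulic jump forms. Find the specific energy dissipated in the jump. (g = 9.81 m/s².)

q = Q/b = 222/7.54 = 29.4 m²/s; V₁ = q/y₁ = 28.6 m/s. Fr₁ = V₁/√(g·y₁) = 8.99.
Bélanger equation: y₂/y₁ = ½[√(1 + 8Fr₁²) − 1] = ½[√648.0 − 1] = 12.2.
y₂ = 12.2 × 1.03 = 12.6 m.
Head loss: ΔE = (y₂ − y₁)³/(4y₁y₂) = (12.6 − 1.03)³/(4×1.03×12.6) = 1547/51.9 = 29.8 m.

ΔE = 29.8 m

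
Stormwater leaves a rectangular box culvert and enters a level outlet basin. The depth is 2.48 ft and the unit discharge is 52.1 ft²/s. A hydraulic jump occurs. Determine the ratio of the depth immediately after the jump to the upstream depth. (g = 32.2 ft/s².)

y₂/y₁ = 2.86

V₁ = q/y₁ = 52.1/2.48 = 21.0 ft/s. Fr₁ = V₁/√(g·y₁) = 21.0/√(32.2×2.48) = 2.35.
By Bélanger, y₂/y₁ = ½[√(1 + 8Fr₁²) − 1] = ½[√45.21 − 1] = 2.86.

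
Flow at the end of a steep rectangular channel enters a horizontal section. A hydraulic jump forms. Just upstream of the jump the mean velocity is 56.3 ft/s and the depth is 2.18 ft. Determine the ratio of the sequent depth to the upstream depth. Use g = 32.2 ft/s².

y₂/y₁ = 9.02

Fr₁ = V₁/√(g·y₁) = 56.3/√(32.2×2.18) = 6.72.
From the momentum equation for a rectangular channel, y₂/y₁ = ½[√(1 + 8Fr₁²) − 1] = ½[√362.2 − 1] = 9.02.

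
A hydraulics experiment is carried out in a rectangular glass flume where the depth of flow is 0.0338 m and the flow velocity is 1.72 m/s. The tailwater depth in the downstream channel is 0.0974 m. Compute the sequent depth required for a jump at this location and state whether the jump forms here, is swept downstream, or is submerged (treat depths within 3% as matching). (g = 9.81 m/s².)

y₂ = 0.127 m; the jump is swept downstream

Fr₁ = V₁/√(g·y₁) = 1.72/√(9.81×0.0338) = 2.99.
Bélanger equation: y₂/y₁ = ½[√(1 + 8Fr₁²) − 1] = ½[√72.38 − 1] = 3.75.
y₂ = 3.75 × 0.0338 = 0.127 m.
Tailwater y_tw = 0.0974 m: y_tw < y₂, so the jump is swept downstream.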